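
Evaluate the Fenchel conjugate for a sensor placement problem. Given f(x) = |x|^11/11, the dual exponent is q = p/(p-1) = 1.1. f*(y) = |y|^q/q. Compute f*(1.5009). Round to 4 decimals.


The conjugate exponent q satisfies 1/p + 1/q = 1.
p = 11, so q = 11/(11 - 1) = 1.1
|y|^q = 1.5009^1.1 = 1.5631
f*(1.5009) = 1.5631 / 1.1 = 1.421


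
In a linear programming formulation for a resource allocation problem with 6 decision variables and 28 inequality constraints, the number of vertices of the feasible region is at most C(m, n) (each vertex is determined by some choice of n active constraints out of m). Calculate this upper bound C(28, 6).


Each vertex corresponds to some choice of n active constraints out of m, so the number of vertices is at most C(m, n) = m! / (n!(m-n)!).
m = 28, n = 6
Numerator: 28 * 27 * 26 * 25 * 24 * 23
Denominator: 6! = 720
C(28, 6) = 376740


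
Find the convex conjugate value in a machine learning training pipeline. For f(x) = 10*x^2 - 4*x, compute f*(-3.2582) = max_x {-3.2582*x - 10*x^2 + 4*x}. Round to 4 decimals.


f*(y) = sup_x {y*x - a*x^2 - b*x} = sup_x {(y-b)*x - a*x^2}
FOC: (y - b) - 2a*x = 0 => x* = (y - b)/(2a)
x* = (-3.2582 + 4)/(2*10) = 0.0371
f*(-3.2582) = (y-b)^2/(4a) = (-3.2582 + 4)^2/(4*10)
= 0.5503/40 = 0.0138


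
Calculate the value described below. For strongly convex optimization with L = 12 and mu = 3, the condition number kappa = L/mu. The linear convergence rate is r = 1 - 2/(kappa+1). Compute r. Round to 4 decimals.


Step 1: Compute the condition number.
kappa = L/mu = 12/3 = 4.0
Step 2: Compute the convergence rate.
r = 1 - 2/(kappa + 1) = 1 - 2*mu/(L + mu) = (L - mu)/(L + mu) = 9/15 = 0.6


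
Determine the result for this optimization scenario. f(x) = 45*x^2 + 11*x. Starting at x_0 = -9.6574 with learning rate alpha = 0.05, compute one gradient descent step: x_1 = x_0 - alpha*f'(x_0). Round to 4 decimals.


We compute the gradient at x_0 and apply the update.
f'(x) = 90*x + 11
f'(-9.6574) = 90*-9.6574 + 11 = -858.166
x_1 = -9.6574 - 0.05*-858.166 = 33.2509


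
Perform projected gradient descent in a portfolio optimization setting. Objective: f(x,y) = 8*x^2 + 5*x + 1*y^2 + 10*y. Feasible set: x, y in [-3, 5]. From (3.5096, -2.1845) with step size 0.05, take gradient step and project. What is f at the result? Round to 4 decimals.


Step 1: Compute gradient at (3.5096, -2.1845).
grad_x = 2*8*3.5096 + 5 = 61.1536
grad_y = 2*1*-2.1845 + 10 = 5.631
Step 2: Gradient step.
x_raw = 3.5096 - 0.05*61.1536 = 0.4519
y_raw = -2.1845 - 0.05*5.631 = -2.4661
Step 3: Project onto [-3, 5].
x_proj = clip(0.4519) = 0.4519
y_proj = clip(-2.4661) = -2.4661
Step 4: Evaluate f.
f(0.4519, -2.4661) = -14.6856


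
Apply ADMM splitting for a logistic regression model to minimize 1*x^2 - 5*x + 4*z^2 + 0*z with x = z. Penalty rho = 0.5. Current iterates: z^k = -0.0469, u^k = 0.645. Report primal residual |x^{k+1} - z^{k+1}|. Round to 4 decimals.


ADMM iteration with rho = 0.5, z^k = -0.0469, u^k = 0.645
Step 1: x-update.
Minimize 1*x^2 - 5*x + (0.5/2)*(x + 0.0469 + 0.645)^2
FOC: (2*1 + 0.5)*x = 5 + 0.5*(-0.0469 - 0.645)
x^{k+1} = 1.8616
Step 2: z-update.
Minimize 4*z^2 + 0*z + (0.5/2)*(1.8616 - z + 0.645)^2
FOC: (2*4 + 0.5)*z = 0 + 0.5*(1.8616 + 0.645)
z^{k+1} = 0.1474
Step 3: u-update.
u^{k+1} = 0.645 + 1.8616 - 0.1474 = 2.3592
Step 4: Primal residual = |1.8616 - 0.1474| = 1.7142


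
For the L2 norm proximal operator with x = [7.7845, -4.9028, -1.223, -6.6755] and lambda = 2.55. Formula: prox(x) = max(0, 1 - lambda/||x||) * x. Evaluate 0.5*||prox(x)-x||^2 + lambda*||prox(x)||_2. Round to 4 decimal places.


Step 1: Compute ||x||.
||x|| = 11.4321
Step 2: Compute scaling factor.
scale = max(0, 1 - 2.55/11.4321) = 0.7769
Step 3: prox(x) = [6.0481, -3.8092, -0.9502, -5.1865]
||prox(x)|| = 8.8821
Step 4: Proximal objective.
0.5*||prox-x||^2 = 3.2513
lambda*||prox|| = 22.6494
Total = 25.9007


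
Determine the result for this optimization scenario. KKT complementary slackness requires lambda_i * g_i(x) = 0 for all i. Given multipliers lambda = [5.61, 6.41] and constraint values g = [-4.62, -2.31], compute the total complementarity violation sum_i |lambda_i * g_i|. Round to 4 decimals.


KKT complementary slackness check:
lambda_1 * g_1 = 5.61 * -4.62 = -25.9182
lambda_2 * g_2 = 6.41 * -2.31 = -14.8071
Total violation = 25.9182 + 14.8071 = 40.7253


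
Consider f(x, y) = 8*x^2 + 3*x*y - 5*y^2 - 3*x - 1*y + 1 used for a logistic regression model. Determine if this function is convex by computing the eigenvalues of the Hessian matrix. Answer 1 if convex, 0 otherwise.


The Hessian of f(x,y) = 8*x^2 + 3*x*y - 5*y^2 - 3*x - 1*y + 1 is:
H = [[16, 3], [3, -10]]
Trace = 16 - 10 = 6
Determinant = 16*-10 - (3)^2 = -169
Discriminant = (6)^2 - 4*-169 = 712.0
Eigenvalues: lambda_1 = -10.3417, lambda_2 = 16.3417
The function is not convex.

0


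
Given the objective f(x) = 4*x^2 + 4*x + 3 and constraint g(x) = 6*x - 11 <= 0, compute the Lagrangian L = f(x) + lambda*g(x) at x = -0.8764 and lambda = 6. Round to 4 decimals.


Step 1: Evaluate f(x).
f(-0.8764) = 4*(-0.8764)^2 + 4*(-0.8764) + 3 = 2.5667
Step 2: Evaluate g(x).
g(-0.8764) = 6*-0.8764 - 11 = -16.2584
Step 3: Compute Lagrangian.
L = 2.5667 + 6*-16.2584 = -94.9837


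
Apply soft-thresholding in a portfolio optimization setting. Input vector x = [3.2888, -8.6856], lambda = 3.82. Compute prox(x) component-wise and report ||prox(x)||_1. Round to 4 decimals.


Soft-thresholding with lambda = 3.82:
prox(3.2888) = sign(3.2888)*max(|3.2888| - 3.82, 0) = 0.0
prox(-8.6856) = sign(-8.6856)*max(|-8.6856| - 3.82, 0) = -4.8656
prox(x) = [0.0, -4.8656]
||prox(x)||_1 = 0.0 + 4.8656 = 4.8656


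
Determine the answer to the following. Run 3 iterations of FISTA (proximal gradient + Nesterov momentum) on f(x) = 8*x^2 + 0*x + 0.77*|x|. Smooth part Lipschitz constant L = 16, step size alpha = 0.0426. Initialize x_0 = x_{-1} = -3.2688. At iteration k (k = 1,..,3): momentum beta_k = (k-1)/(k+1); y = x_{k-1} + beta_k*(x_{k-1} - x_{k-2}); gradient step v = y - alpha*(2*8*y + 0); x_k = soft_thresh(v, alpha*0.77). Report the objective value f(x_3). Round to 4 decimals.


FISTA on f(x) = 8*x^2 + 0*x + 0.77*|x|
L = 16, alpha = 0.0426
Iteration 1: beta = 0.0, y = -3.2688 + 0.0*(-3.2688 + 3.2688) = -3.2688
  grad(y) = -52.3008, v = y - alpha*grad = -1.0408
  prox(v) = soft_thresh(-1.0408, 0.0328) = -1.008
Iteration 2: beta = 0.3333, y = -1.008 + 0.3333*(-1.008 + 3.2688) = -0.2544
  grad(y) = -4.0701, v = y - alpha*grad = -0.081
  prox(v) = soft_thresh(-0.081, 0.0328) = -0.0482
Iteration 3: beta = 0.5, y = -0.0482 + 0.5*(-0.0482 + 1.008) = 0.4317
  grad(y) = 6.9073, v = y - alpha*grad = 0.1375
  prox(v) = soft_thresh(0.1375, 0.0328) = 0.1047
f(x_3) = 8*0.1047^2 + 0*0.1047 + 0.77*|0.1047| = 0.1682


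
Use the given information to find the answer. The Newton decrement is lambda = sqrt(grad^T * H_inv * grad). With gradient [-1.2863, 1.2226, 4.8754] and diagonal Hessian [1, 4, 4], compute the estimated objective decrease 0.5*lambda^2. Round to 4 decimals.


Step 1: H is diagonal, so H^(-1) * g = [-1.2863, 0.3057, 1.2189].
Step 2: g^T H^(-1) g = sum_i g_i^2 / H_ii
  = (-1.2863)^2/1 + (1.2226)^2/4 + (4.8754)^2/4
  = 1.6546 + 0.3737 + 5.9424 = 7.9706
Step 3: Objective decrease = 0.5 * g^T H^(-1) g = 3.9853


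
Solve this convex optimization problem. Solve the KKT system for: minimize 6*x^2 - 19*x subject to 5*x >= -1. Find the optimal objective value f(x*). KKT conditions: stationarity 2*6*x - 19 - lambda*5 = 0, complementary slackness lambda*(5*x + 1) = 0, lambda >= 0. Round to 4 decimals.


Step 1: Try lambda = 0 (constraint inactive).
Stationarity: 2*6*x - 19 = 0
x* = 19/(2*6) = 19/12 = 1.5833 (rounded; the exact value 19/12 is used below)
Check constraint: 5*1.5833 = 7.9165 >= -1 -- satisfied.
Step 2: Compute optimal value.
f(x*) = 6*(19/12)^2 - 19*(19/12) = -15.0417


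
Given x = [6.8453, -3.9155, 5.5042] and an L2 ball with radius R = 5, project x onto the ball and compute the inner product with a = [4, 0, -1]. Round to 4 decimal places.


Step 1: Compute ||x|| (intermediates to 6 decimals).
||x|| = sqrt(6.8453^2 + (-3.9155)^2 + 5.5042^2) = 9.616938
Step 2: Project.
Since ||x|| > R, scale = R/||x|| = 5/9.616938 = 0.519916, proj(x) = scale * x
proj(x) = [3.558981, -2.035731, 2.861722]
Step 3: Dot product.
a^T * proj(x) = 4*3.558981 + 0*(-2.035731) - 1*2.861722 = 11.3742


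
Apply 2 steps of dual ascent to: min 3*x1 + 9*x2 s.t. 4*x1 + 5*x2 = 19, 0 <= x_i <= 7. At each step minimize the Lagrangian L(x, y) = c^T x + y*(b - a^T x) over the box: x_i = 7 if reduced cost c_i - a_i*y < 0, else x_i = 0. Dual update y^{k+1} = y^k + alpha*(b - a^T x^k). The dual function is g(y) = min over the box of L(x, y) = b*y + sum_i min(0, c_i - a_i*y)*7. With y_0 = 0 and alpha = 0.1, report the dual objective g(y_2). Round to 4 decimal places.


Dual ascent for LP: min 3*x1 + 9*x2, 4*x1 + 5*x2 = 19, 0 <= x_i <= 7
Step 1: y^k = 0.0, reduced costs: (3.0, 9.0)
  x^k = (0.0, 0.0), subgradient = b - a^T x = 19.0
  y^{k+1} = 0.0 + 0.1*19.0 = 1.9
Step 2: y^k = 1.9, reduced costs: (-4.6, -0.5)
  x^k = (7.0, 7.0), subgradient = b - a^T x = -44.0
  y^{k+1} = 1.9 + 0.1*-44.0 = -2.5
Dual objective at y_2 = -2.5: reduced costs (13.0, 21.5), box minimizer x = (0.0, 0.0)
g(y_2) = b*y + (c1 - a1*y)*x1 + (c2 - a2*y)*x2 = 19*(-2.5) + 13.0*0.0 + 21.5*0.0 = -47.5 + 0.0 + 0.0 = -47.5


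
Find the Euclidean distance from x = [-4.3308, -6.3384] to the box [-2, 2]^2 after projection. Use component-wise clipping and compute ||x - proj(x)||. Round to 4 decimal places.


Project each component onto [-2, 2].
clip(-4.3308) = -2.0, clip(-6.3384) = -2.0
Projection = [-2.0, -2.0]
Squared diffs: [5.4326, 18.8217]
Distance = sqrt(24.2543) = 4.9249


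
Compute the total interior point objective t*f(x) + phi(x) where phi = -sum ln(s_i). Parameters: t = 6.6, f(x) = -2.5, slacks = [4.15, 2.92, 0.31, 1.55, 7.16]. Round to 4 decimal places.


Step 1: Compute log-barrier.
ln values: [1.4231, 1.0716, -1.1712, 0.4383, 1.9685]
phi = -(1.4231 + 1.0716 - 1.1712 + 0.4383 + 1.9685) = -3.7303
Step 2: Compute augmented objective.
t*f(x) = 6.6*-2.5 = -16.5
Total = -16.5 - 3.7303 = -20.2303


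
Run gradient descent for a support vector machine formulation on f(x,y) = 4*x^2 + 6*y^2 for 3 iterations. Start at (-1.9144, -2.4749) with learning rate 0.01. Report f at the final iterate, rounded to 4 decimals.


Gradient descent on f(x,y) = 4*x^2 + 6*y^2.
Starting point: (-1.9144, -2.4749), alpha = 0.01
Step 1: grad_x = 2*4*-1.9144 = -15.3152, grad_y = 2*6*-2.4749 = -29.6988
  x_1 = -1.9144 - 0.01*-15.3152 = -1.7612
  y_1 = -2.4749 - 0.01*-29.6988 = -2.1779
Step 2: grad_x = 2*4*-1.7612 = -14.09, grad_y = 2*6*-2.1779 = -26.1349
  x_2 = -1.7612 - 0.01*-14.09 = -1.6203
  y_2 = -2.1779 - 0.01*-26.1349 = -1.9166
Step 3: grad_x = 2*4*-1.6203 = -12.9628, grad_y = 2*6*-1.9166 = -22.9988
  x_3 = -1.6203 - 0.01*-12.9628 = -1.4907
  y_3 = -1.9166 - 0.01*-22.9988 = -1.6866
f(-1.4907, -1.6866) = 4*(-1.4907)^2 + 6*(-1.6866)^2 = 25.9562


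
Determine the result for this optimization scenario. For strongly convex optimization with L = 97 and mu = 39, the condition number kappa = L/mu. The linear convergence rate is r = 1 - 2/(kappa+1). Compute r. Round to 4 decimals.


Step 1: Compute the condition number.
kappa = L/mu = 97/39 = 2.4872
Step 2: Compute the convergence rate.
r = 1 - 2/(kappa + 1) = 1 - 2*mu/(L + mu) = (L - mu)/(L + mu) = 58/136 = 0.4265


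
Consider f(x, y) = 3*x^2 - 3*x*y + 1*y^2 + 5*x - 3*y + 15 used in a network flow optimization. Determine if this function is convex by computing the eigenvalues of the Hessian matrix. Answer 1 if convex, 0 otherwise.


The Hessian of f(x,y) = 3*x^2 - 3*x*y + 1*y^2 + 5*x - 3*y + 15 is:
H = [[6, -3], [-3, 2]]
Trace = 6 + 2 = 8
Determinant = 6*2 - (-3)^2 = 3
Discriminant = (8)^2 - 4*3 = 52.0
Eigenvalues: lambda_1 = 0.3944, lambda_2 = 7.6056
The function is convex.

1


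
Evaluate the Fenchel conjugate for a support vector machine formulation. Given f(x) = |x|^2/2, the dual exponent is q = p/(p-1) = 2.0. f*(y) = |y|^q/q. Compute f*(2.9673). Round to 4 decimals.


The conjugate exponent q satisfies 1/p + 1/q = 1.
p = 2, so q = 2/(2 - 1) = 2.0
|y|^q = 2.9673^2.0 = 8.8049
f*(2.9673) = 8.8049 / 2.0 = 4.4024


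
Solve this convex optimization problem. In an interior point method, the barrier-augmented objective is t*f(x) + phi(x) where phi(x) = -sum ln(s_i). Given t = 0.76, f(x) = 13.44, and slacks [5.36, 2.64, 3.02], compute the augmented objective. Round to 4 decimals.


Step 1: Compute log-barrier.
ln values: [1.679, 0.9708, 1.1053]
phi = -(1.679 + 0.9708 + 1.1053) = -3.755
Step 2: Compute augmented objective.
t*f(x) = 0.76*13.44 = 10.2144
Total = 10.2144 - 3.755 = 6.4594


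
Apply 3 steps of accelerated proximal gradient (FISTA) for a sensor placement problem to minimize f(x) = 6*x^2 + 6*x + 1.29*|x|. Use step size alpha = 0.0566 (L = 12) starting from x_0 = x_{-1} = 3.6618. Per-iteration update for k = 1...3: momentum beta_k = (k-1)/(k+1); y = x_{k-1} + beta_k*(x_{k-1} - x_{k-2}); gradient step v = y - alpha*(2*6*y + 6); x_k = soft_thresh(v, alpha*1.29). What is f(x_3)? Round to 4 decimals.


FISTA on f(x) = 6*x^2 + 6*x + 1.29*|x|
L = 12, alpha = 0.0566
Iteration 1: beta = 0.0, y = 3.6618 + 0.0*(3.6618 - 3.6618) = 3.6618
  grad(y) = 49.9416, v = y - alpha*grad = 0.8351
  prox(v) = soft_thresh(0.8351, 0.073) = 0.7621
Iteration 2: beta = 0.3333, y = 0.7621 + 0.3333*(0.7621 - 3.6618) = -0.2045
  grad(y) = 3.5463, v = y - alpha*grad = -0.4052
  prox(v) = soft_thresh(-0.4052, 0.073) = -0.3322
Iteration 3: beta = 0.5, y = -0.3322 + 0.5*(-0.3322 - 0.7621) = -0.8793
  grad(y) = -4.5518, v = y - alpha*grad = -0.6217
  prox(v) = soft_thresh(-0.6217, 0.073) = -0.5487
f(x_3) = 6*(-0.5487)^2 + 6*(-0.5487) + 1.29*|-0.5487| = -0.778


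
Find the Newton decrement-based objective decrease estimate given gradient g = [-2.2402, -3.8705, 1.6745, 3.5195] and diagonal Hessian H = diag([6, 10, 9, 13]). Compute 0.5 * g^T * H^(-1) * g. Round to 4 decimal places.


Step 1: H is diagonal, so H^(-1) * g = [-0.3734, -0.3871, 0.1861, 0.2707].
Step 2: g^T H^(-1) g = sum_i g_i^2 / H_ii
  = (-2.2402)^2/6 + (-3.8705)^2/10 + (1.6745)^2/9 + (3.5195)^2/13
  = 0.8364 + 1.4981 + 0.3116 + 0.9528 = 3.5989
Step 3: Objective decrease = 0.5 * g^T H^(-1) g = 1.7994


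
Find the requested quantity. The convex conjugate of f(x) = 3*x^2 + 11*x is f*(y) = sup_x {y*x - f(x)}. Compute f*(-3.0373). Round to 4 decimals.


f*(y) = sup_x {y*x - a*x^2 - b*x} = sup_x {(y-b)*x - a*x^2}
FOC: (y - b) - 2a*x = 0 => x* = (y - b)/(2a)
x* = (-3.0373 - 11)/(2*3) = -2.3396
f*(-3.0373) = (y-b)^2/(4a) = (-3.0373 - 11)^2/(4*3)
= 197.0458/12 = 16.4205


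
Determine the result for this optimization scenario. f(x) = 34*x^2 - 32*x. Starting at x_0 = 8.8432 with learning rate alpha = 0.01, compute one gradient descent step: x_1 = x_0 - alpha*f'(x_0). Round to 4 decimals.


We compute the gradient at x_0 and apply the update.
f'(x) = 68*x - 32
f'(8.8432) = 68*8.8432 - 32 = 569.3376
x_1 = 8.8432 - 0.01*569.3376 = 3.1498


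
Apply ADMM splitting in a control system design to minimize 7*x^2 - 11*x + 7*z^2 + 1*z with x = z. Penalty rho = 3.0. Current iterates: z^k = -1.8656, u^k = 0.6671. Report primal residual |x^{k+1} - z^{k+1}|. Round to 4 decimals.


ADMM iteration with rho = 3.0, z^k = -1.8656, u^k = 0.6671
Step 1: x-update.
Minimize 7*x^2 - 11*x + (3.0/2)*(x + 1.8656 + 0.6671)^2
FOC: (2*7 + 3.0)*x = 11 + 3.0*(-1.8656 - 0.6671)
x^{k+1} = 0.2001
Step 2: z-update.
Minimize 7*z^2 + 1*z + (3.0/2)*(0.2001 - z + 0.6671)^2
FOC: (2*7 + 3.0)*z = -1 + 3.0*(0.2001 + 0.6671)
z^{k+1} = 0.0942
Step 3: u-update.
u^{k+1} = 0.6671 + 0.2001 - 0.0942 = 0.773
Step 4: Primal residual = |0.2001 - 0.0942| = 0.1059


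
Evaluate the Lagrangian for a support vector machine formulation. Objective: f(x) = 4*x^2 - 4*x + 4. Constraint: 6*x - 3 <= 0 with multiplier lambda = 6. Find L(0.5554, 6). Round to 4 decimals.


Step 1: Evaluate f(x).
f(0.5554) = 4*0.5554^2 - 4*0.5554 + 4 = 3.0123
Step 2: Evaluate g(x).
g(0.5554) = 6*0.5554 - 3 = 0.3324
Step 3: Compute Lagrangian.
L = 3.0123 + 6*0.3324 = 5.0067


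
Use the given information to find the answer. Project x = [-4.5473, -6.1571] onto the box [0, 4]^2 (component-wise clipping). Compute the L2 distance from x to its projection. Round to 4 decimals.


Project each component onto [0, 4].
clip(-4.5473) = 0.0, clip(-6.1571) = 0.0
Projection = [0.0, 0.0]
Squared diffs: [20.6779, 37.9099]
Distance = sqrt(58.5878) = 7.6543


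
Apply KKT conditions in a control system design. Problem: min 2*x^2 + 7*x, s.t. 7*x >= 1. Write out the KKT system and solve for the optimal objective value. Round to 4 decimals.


Step 1: Try lambda = 0 (constraint inactive).
x_unc = -7/(2*2) = -1.75
Check: 7*-1.75 = -12.25 < 1 -- violated!
Step 2: Constraint must be active: 7*x = 1
x* = 1/7 = 0.1429 (rounded; the exact value 1/7 is used below)
lambda = (2*2*(1/7) + 7)/7 = 1.0816
Step 3: Compute optimal value.
f(x*) = 2*(1/7)^2 + 7*(1/7) = 1.0408


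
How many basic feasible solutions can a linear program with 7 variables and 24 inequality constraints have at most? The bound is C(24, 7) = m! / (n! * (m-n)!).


Each vertex corresponds to some choice of n active constraints out of m, so the number of vertices is at most C(m, n) = m! / (n!(m-n)!).
m = 24, n = 7
Numerator: 24 * 23 * 22 * 21 * 20 * 19 * 18
Denominator: 7! = 5040
C(24, 7) = 346104


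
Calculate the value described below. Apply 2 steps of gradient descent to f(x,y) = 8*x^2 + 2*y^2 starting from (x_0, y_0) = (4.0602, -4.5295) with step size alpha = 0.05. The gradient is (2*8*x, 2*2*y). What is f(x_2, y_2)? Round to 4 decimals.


Gradient descent on f(x,y) = 8*x^2 + 2*y^2.
Starting point: (4.0602, -4.5295), alpha = 0.05
Step 1: grad_x = 2*8*4.0602 = 64.9632, grad_y = 2*2*-4.5295 = -18.118
  x_1 = 4.0602 - 0.05*64.9632 = 0.812
  y_1 = -4.5295 - 0.05*-18.118 = -3.6236
Step 2: grad_x = 2*8*0.812 = 12.9926, grad_y = 2*2*-3.6236 = -14.4944
  x_2 = 0.812 - 0.05*12.9926 = 0.1624
  y_2 = -3.6236 - 0.05*-14.4944 = -2.8989
f(0.1624, -2.8989) = 8*0.1624^2 + 2*(-2.8989)^2 = 17.018


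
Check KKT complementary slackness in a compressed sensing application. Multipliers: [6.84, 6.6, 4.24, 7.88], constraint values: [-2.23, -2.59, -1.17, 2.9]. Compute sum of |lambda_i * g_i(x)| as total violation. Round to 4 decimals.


KKT complementary slackness check:
lambda_1 * g_1 = 6.84 * -2.23 = -15.2532
lambda_2 * g_2 = 6.6 * -2.59 = -17.094
lambda_3 * g_3 = 4.24 * -1.17 = -4.9608
lambda_4 * g_4 = 7.88 * 2.9 = 22.852
Total violation = 15.2532 + 17.094 + 4.9608 + 22.852 = 60.16


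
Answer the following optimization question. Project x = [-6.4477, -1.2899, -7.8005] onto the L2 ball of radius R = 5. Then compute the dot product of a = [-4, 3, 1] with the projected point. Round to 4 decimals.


Step 1: Compute ||x|| (intermediates to 6 decimals).
||x|| = sqrt((-6.4477)^2 + (-1.2899)^2 + (-7.8005)^2) = 10.20218
Step 2: Project.
Since ||x|| > R, scale = R/||x|| = 5/10.20218 = 0.490091, proj(x) = scale * x
proj(x) = [-3.15996, -0.632168, -3.822955]
Step 3: Dot product.
a^T * proj(x) = -4*(-3.15996) + 3*(-0.632168) + 1*(-3.822955) = 6.9204


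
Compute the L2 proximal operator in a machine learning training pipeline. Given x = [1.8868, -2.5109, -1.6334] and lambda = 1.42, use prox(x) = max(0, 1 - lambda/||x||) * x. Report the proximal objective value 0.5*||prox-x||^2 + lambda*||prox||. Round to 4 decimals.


Step 1: Compute ||x||.
||x|| = 3.5401
Step 2: Compute scaling factor.
scale = max(0, 1 - 1.42/3.5401) = 0.5989
Step 3: prox(x) = [1.13, -1.5037, -0.9782]
||prox(x)|| = 2.1201
Step 4: Proximal objective.
0.5*||prox-x||^2 = 1.0082
lambda*||prox|| = 3.0105
Total = 4.0188


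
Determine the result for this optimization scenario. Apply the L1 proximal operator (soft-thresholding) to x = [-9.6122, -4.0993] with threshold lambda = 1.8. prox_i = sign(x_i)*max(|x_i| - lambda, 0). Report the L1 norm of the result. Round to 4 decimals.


Soft-thresholding with lambda = 1.8:
prox(-9.6122) = sign(-9.6122)*max(|-9.6122| - 1.8, 0) = -7.8122
prox(-4.0993) = sign(-4.0993)*max(|-4.0993| - 1.8, 0) = -2.2993
prox(x) = [-7.8122, -2.2993]
||prox(x)||_1 = 7.8122 + 2.2993 = 10.1115


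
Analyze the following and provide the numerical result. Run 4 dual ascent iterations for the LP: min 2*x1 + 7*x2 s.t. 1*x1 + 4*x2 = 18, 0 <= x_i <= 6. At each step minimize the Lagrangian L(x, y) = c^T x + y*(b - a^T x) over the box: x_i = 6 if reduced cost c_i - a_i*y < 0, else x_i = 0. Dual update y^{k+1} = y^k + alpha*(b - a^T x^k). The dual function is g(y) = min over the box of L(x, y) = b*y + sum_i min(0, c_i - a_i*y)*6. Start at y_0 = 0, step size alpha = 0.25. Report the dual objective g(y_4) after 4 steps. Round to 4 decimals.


Dual ascent for LP: min 2*x1 + 7*x2, 1*x1 + 4*x2 = 18, 0 <= x_i <= 6
Step 1: y^k = 0.0, reduced costs: (2.0, 7.0)
  x^k = (0.0, 0.0), subgradient = b - a^T x = 18.0
  y^{k+1} = 0.0 + 0.25*18.0 = 4.5
Step 2: y^k = 4.5, reduced costs: (-2.5, -11.0)
  x^k = (6.0, 6.0), subgradient = b - a^T x = -12.0
  y^{k+1} = 4.5 + 0.25*-12.0 = 1.5
Step 3: y^k = 1.5, reduced costs: (0.5, 1.0)
  x^k = (0.0, 0.0), subgradient = b - a^T x = 18.0
  y^{k+1} = 1.5 + 0.25*18.0 = 6.0
Step 4: y^k = 6.0, reduced costs: (-4.0, -17.0)
  x^k = (6.0, 6.0), subgradient = b - a^T x = -12.0
  y^{k+1} = 6.0 + 0.25*-12.0 = 3.0
Dual objective at y_4 = 3.0: reduced costs (-1.0, -5.0), box minimizer x = (6.0, 6.0)
g(y_4) = b*y + (c1 - a1*y)*x1 + (c2 - a2*y)*x2 = 18*3.0 + (-1.0)*6.0 + (-5.0)*6.0 = 54.0 - 6.0 - 30.0 = 18.0


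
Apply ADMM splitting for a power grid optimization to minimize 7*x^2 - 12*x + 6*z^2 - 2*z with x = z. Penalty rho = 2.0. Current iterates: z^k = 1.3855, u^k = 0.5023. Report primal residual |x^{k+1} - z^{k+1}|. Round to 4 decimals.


ADMM iteration with rho = 2.0, z^k = 1.3855, u^k = 0.5023
Step 1: x-update.
Minimize 7*x^2 - 12*x + (2.0/2)*(x - 1.3855 + 0.5023)^2
FOC: (2*7 + 2.0)*x = 12 + 2.0*(1.3855 - 0.5023)
x^{k+1} = 0.8604
Step 2: z-update.
Minimize 6*z^2 - 2*z + (2.0/2)*(0.8604 - z + 0.5023)^2
FOC: (2*6 + 2.0)*z = 2 + 2.0*(0.8604 + 0.5023)
z^{k+1} = 0.3375
Step 3: u-update.
u^{k+1} = 0.5023 + 0.8604 - 0.3375 = 1.0252
Step 4: Primal residual = |0.8604 - 0.3375| = 0.5229


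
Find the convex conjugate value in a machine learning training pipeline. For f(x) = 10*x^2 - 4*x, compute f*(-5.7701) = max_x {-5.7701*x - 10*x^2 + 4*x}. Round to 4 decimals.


f*(y) = sup_x {y*x - a*x^2 - b*x} = sup_x {(y-b)*x - a*x^2}
FOC: (y - b) - 2a*x = 0 => x* = (y - b)/(2a)
x* = (-5.7701 + 4)/(2*10) = -0.0885
f*(-5.7701) = (y-b)^2/(4a) = (-5.7701 + 4)^2/(4*10)
= 3.1333/40 = 0.0783


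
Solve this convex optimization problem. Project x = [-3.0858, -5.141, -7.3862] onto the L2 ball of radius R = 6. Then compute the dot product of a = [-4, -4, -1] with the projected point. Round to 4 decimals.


Step 1: Compute ||x|| (intermediates to 6 decimals).
||x|| = sqrt((-3.0858)^2 + (-5.141)^2 + (-7.3862)^2) = 9.513569
Step 2: Project.
Since ||x|| > R, scale = R/||x|| = 6/9.513569 = 0.630678, proj(x) = scale * x
proj(x) = [-1.946146, -3.242316, -4.658314]
Step 3: Dot product.
a^T * proj(x) = -4*(-1.946146) - 4*(-3.242316) - 1*(-4.658314) = 25.4122


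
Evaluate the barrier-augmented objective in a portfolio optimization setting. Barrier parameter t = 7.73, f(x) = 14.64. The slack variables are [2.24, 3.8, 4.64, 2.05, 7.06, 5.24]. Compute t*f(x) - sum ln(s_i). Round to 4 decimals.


Step 1: Compute log-barrier.
ln values: [0.8065, 1.335, 1.5347, 0.7178, 1.9544, 1.6563]
phi = -(0.8065 + 1.335 + 1.5347 + 0.7178 + 1.9544 + 1.6563) = -8.0048
Step 2: Compute augmented objective.
t*f(x) = 7.73*14.64 = 113.1672
Total = 113.1672 - 8.0048 = 105.1624


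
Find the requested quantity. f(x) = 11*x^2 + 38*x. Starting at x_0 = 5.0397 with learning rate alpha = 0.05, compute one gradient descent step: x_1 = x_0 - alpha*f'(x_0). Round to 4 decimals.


We compute the gradient at x_0 and apply the update.
f'(x) = 22*x + 38
f'(5.0397) = 22*5.0397 + 38 = 148.8734
x_1 = 5.0397 - 0.05*148.8734 = -2.404


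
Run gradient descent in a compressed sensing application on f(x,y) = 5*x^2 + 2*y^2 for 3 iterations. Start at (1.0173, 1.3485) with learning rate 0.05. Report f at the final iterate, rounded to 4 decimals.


Gradient descent on f(x,y) = 5*x^2 + 2*y^2.
Starting point: (1.0173, 1.3485), alpha = 0.05
Step 1: grad_x = 2*5*1.0173 = 10.173, grad_y = 2*2*1.3485 = 5.394
  x_1 = 1.0173 - 0.05*10.173 = 0.5087
  y_1 = 1.3485 - 0.05*5.394 = 1.0788
Step 2: grad_x = 2*5*0.5087 = 5.0865, grad_y = 2*2*1.0788 = 4.3152
  x_2 = 0.5087 - 0.05*5.0865 = 0.2543
  y_2 = 1.0788 - 0.05*4.3152 = 0.863
Step 3: grad_x = 2*5*0.2543 = 2.5433, grad_y = 2*2*0.863 = 3.4522
  x_3 = 0.2543 - 0.05*2.5433 = 0.1272
  y_3 = 0.863 - 0.05*3.4522 = 0.6904
f(0.1272, 0.6904) = 5*0.1272^2 + 2*0.6904^2 = 1.0342


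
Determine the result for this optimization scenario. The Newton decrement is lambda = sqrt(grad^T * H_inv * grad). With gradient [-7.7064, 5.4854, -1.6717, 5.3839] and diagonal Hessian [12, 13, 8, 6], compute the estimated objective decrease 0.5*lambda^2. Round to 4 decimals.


Step 1: H is diagonal, so H^(-1) * g = [-0.6422, 0.422, -0.209, 0.8973].
Step 2: g^T H^(-1) g = sum_i g_i^2 / H_ii
  = (-7.7064)^2/12 + (5.4854)^2/13 + (-1.6717)^2/8 + (5.3839)^2/6
  = 4.9491 + 2.3146 + 0.3493 + 4.8311 = 12.444
Step 3: Objective decrease = 0.5 * g^T H^(-1) g = 6.222


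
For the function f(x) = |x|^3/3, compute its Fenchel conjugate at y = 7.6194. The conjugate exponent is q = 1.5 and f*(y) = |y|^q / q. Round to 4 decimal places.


The conjugate exponent q satisfies 1/p + 1/q = 1.
p = 3, so q = 3/(3 - 1) = 1.5
|y|^q = 7.6194^1.5 = 21.032
f*(7.6194) = 21.032 / 1.5 = 14.0214


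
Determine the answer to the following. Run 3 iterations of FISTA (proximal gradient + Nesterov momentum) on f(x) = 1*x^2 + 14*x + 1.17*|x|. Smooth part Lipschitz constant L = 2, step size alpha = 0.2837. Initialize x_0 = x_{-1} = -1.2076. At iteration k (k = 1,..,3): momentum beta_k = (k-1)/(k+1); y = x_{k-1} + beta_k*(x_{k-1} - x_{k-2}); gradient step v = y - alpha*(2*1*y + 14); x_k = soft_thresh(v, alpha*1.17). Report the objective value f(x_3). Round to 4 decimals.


FISTA on f(x) = 1*x^2 + 14*x + 1.17*|x|
L = 2, alpha = 0.2837
Iteration 1: beta = 0.0, y = -1.2076 + 0.0*(-1.2076 + 1.2076) = -1.2076
  grad(y) = 11.5848, v = y - alpha*grad = -4.4942
  prox(v) = soft_thresh(-4.4942, 0.3319) = -4.1623
Iteration 2: beta = 0.3333, y = -4.1623 + 0.3333*(-4.1623 + 1.2076) = -5.1472
  grad(y) = 3.7057, v = y - alpha*grad = -6.1985
  prox(v) = soft_thresh(-6.1985, 0.3319) = -5.8665
Iteration 3: beta = 0.5, y = -5.8665 + 0.5*(-5.8665 + 4.1623) = -6.7187
  grad(y) = 0.5627, v = y - alpha*grad = -6.8783
  prox(v) = soft_thresh(-6.8783, 0.3319) = -6.5464
f(x_3) = 1*(-6.5464)^2 + 14*(-6.5464) + 1.17*|-6.5464| = -41.135


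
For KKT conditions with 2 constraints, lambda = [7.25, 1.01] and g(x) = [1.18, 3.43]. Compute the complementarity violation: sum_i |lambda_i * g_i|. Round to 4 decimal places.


KKT complementary slackness check:
lambda_1 * g_1 = 7.25 * 1.18 = 8.555
lambda_2 * g_2 = 1.01 * 3.43 = 3.4643
Total violation = 8.555 + 3.4643 = 12.0193


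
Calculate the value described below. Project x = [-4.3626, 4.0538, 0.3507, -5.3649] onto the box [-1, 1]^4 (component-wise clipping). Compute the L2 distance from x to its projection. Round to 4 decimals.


Project each component onto [-1, 1].
clip(-4.3626) = -1.0, clip(4.0538) = 1.0, clip(0.3507) = 0.3507, clip(-5.3649) = -1.0
Projection = [-1.0, 1.0, 0.3507, -1.0]
Squared diffs: [11.3071, 9.3257, 0.0, 19.0524]
Distance = sqrt(39.6852) = 6.2996


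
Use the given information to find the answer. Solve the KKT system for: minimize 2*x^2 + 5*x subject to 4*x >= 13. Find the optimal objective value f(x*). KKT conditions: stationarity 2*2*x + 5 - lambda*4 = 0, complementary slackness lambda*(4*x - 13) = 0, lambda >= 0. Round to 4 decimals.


Step 1: Try lambda = 0 (constraint inactive).
x_unc = -5/(2*2) = -1.25
Check: 4*-1.25 = -5.0 < 13 -- violated!
Step 2: Constraint must be active: 4*x = 13
x* = 13/4 = 3.25
lambda = (2*2*3.25 + 5)/4 = 4.5
Step 3: Compute optimal value.
f(x*) = 2*3.25^2 + 5*3.25 = 37.375


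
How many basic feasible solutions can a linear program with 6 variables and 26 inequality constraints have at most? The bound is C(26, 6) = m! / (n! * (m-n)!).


Each vertex corresponds to some choice of n active constraints out of m, so the number of vertices is at most C(m, n) = m! / (n!(m-n)!).
m = 26, n = 6
Numerator: 26 * 25 * 24 * 23 * 22 * 21
Denominator: 6! = 720
C(26, 6) = 230230


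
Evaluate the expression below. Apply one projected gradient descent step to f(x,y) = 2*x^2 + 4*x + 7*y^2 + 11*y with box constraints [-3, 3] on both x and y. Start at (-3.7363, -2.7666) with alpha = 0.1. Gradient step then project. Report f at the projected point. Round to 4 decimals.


Step 1: Compute gradient at (-3.7363, -2.7666).
grad_x = 2*2*-3.7363 + 4 = -10.9452
grad_y = 2*7*-2.7666 + 11 = -27.7324
Step 2: Gradient step.
x_raw = -3.7363 - 0.1*-10.9452 = -2.6418
y_raw = -2.7666 - 0.1*-27.7324 = 0.0066
Step 3: Project onto [-3, 3].
x_proj = clip(-2.6418) = -2.6418
y_proj = clip(0.0066) = 0.0066
Step 4: Evaluate f.
f(-2.6418, 0.0066) = 3.4642


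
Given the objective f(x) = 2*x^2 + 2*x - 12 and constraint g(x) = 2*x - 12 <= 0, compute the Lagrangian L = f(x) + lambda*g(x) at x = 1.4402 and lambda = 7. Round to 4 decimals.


Step 1: Evaluate f(x).
f(1.4402) = 2*1.4402^2 + 2*1.4402 - 12 = -4.9712
Step 2: Evaluate g(x).
g(1.4402) = 2*1.4402 - 12 = -9.1196
Step 3: Compute Lagrangian.
L = -4.9712 + 7*-9.1196 = -68.8084


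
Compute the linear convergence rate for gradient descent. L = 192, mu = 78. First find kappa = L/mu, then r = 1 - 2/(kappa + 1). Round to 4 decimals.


Step 1: Compute the condition number.
kappa = L/mu = 192/78 = 2.4615
Step 2: Compute the convergence rate.
r = 1 - 2/(kappa + 1) = 1 - 2*mu/(L + mu) = (L - mu)/(L + mu) = 114/270 = 0.4222


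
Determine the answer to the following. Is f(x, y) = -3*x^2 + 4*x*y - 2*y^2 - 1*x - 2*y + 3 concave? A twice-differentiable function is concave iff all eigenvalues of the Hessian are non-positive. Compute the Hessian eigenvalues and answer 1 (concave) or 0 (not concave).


The Hessian of f(x,y) = -3*x^2 + 4*x*y - 2*y^2 - 1*x - 2*y + 3 is:
H = [[-6, 4], [4, -4]]
Trace = -6 - 4 = -10
Determinant = -6*-4 - (4)^2 = 8
Discriminant = (-10)^2 - 4*8 = 68.0
Eigenvalues: lambda_1 = -9.1231, lambda_2 = -0.8769
The function is concave.

1


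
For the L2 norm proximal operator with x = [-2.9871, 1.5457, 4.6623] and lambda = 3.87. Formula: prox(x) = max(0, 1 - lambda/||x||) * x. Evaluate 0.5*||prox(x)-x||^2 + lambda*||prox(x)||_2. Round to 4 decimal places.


Step 1: Compute ||x||.
||x|| = 5.7488
Step 2: Compute scaling factor.
scale = max(0, 1 - 3.87/5.7488) = 0.3268
Step 3: prox(x) = [-0.9762, 0.5052, 1.5237]
||prox(x)|| = 1.8788
Step 4: Proximal objective.
0.5*||prox-x||^2 = 7.4885
lambda*||prox|| = 7.271
Total = 14.7595


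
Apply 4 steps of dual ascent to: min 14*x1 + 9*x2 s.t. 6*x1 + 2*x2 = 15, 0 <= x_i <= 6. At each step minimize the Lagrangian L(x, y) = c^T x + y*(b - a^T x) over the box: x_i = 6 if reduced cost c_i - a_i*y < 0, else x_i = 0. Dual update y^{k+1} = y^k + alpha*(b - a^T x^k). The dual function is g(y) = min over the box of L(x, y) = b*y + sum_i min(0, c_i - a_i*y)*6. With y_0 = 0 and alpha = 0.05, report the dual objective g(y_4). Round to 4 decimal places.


Dual ascent for LP: min 14*x1 + 9*x2, 6*x1 + 2*x2 = 15, 0 <= x_i <= 6
Step 1: y^k = 0.0, reduced costs: (14.0, 9.0)
  x^k = (0.0, 0.0), subgradient = b - a^T x = 15.0
  y^{k+1} = 0.0 + 0.05*15.0 = 0.75
Step 2: y^k = 0.75, reduced costs: (9.5, 7.5)
  x^k = (0.0, 0.0), subgradient = b - a^T x = 15.0
  y^{k+1} = 0.75 + 0.05*15.0 = 1.5
Step 3: y^k = 1.5, reduced costs: (5.0, 6.0)
  x^k = (0.0, 0.0), subgradient = b - a^T x = 15.0
  y^{k+1} = 1.5 + 0.05*15.0 = 2.25
Step 4: y^k = 2.25, reduced costs: (0.5, 4.5)
  x^k = (0.0, 0.0), subgradient = b - a^T x = 15.0
  y^{k+1} = 2.25 + 0.05*15.0 = 3.0
Dual objective at y_4 = 3.0: reduced costs (-4.0, 3.0), box minimizer x = (6.0, 0.0)
g(y_4) = b*y + (c1 - a1*y)*x1 + (c2 - a2*y)*x2 = 15*3.0 + (-4.0)*6.0 + 3.0*0.0 = 45.0 - 24.0 + 0.0 = 21.0


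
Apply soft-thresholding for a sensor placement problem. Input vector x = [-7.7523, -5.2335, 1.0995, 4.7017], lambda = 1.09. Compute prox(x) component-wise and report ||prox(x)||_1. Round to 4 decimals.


Soft-thresholding with lambda = 1.09:
prox(-7.7523) = sign(-7.7523)*max(|-7.7523| - 1.09, 0) = -6.6623
prox(-5.2335) = sign(-5.2335)*max(|-5.2335| - 1.09, 0) = -4.1435
prox(1.0995) = sign(1.0995)*max(|1.0995| - 1.09, 0) = 0.0095
prox(4.7017) = sign(4.7017)*max(|4.7017| - 1.09, 0) = 3.6117
prox(x) = [-6.6623, -4.1435, 0.0095, 3.6117]
||prox(x)||_1 = 6.6623 + 4.1435 + 0.0095 + 3.6117 = 14.427


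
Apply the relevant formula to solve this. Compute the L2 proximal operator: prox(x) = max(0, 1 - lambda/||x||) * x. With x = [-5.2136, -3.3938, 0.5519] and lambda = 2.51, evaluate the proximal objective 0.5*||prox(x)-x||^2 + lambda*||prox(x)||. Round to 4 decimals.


Step 1: Compute ||x||.
||x|| = 6.2453
Step 2: Compute scaling factor.
scale = max(0, 1 - 2.51/6.2453) = 0.5981
Step 3: prox(x) = [-3.1183, -2.0298, 0.3301]
||prox(x)|| = 3.7353
Step 4: Proximal objective.
0.5*||prox-x||^2 = 3.1501
lambda*||prox|| = 9.3756
Total = 12.5257


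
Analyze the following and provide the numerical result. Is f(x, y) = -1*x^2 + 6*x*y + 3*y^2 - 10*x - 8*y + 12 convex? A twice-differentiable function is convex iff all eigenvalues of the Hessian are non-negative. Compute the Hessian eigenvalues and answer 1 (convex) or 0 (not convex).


The Hessian of f(x,y) = -1*x^2 + 6*x*y + 3*y^2 - 10*x - 8*y + 12 is:
H = [[-2, 6], [6, 6]]
Trace = -2 + 6 = 4
Determinant = -2*6 - (6)^2 = -48
Discriminant = (4)^2 - 4*-48 = 208.0
Eigenvalues: lambda_1 = -5.2111, lambda_2 = 9.2111
The function is not convex.

0


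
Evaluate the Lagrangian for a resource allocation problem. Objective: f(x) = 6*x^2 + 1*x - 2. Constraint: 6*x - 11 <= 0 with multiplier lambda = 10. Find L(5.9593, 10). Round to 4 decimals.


Step 1: Evaluate f(x).
f(5.9593) = 6*5.9593^2 + 1*5.9593 - 2 = 217.0388
Step 2: Evaluate g(x).
g(5.9593) = 6*5.9593 - 11 = 24.7558
Step 3: Compute Lagrangian.
L = 217.0388 + 10*24.7558 = 464.5968


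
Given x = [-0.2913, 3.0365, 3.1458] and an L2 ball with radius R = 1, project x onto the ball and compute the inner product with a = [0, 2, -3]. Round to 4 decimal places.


Step 1: Compute ||x|| (intermediates to 6 decimals).
||x|| = sqrt((-0.2913)^2 + 3.0365^2 + 3.1458^2) = 4.381923
Step 2: Project.
Since ||x|| > R, scale = R/||x|| = 1/4.381923 = 0.22821, proj(x) = scale * x
proj(x) = [-0.066478, 0.69296, 0.717903]
Step 3: Dot product.
a^T * proj(x) = 0*(-0.066478) + 2*0.69296 - 3*0.717903 = -0.7678


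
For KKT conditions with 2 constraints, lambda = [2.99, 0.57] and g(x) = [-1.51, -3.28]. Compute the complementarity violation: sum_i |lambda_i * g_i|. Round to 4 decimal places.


KKT complementary slackness check:
lambda_1 * g_1 = 2.99 * -1.51 = -4.5149
lambda_2 * g_2 = 0.57 * -3.28 = -1.8696
Total violation = 4.5149 + 1.8696 = 6.3845


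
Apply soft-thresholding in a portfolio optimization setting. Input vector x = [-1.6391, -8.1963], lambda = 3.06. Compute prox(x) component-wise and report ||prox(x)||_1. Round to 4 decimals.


Soft-thresholding with lambda = 3.06:
prox(-1.6391) = sign(-1.6391)*max(|-1.6391| - 3.06, 0) = 0.0
prox(-8.1963) = sign(-8.1963)*max(|-8.1963| - 3.06, 0) = -5.1363
prox(x) = [0.0, -5.1363]
||prox(x)||_1 = 0.0 + 5.1363 = 5.1363


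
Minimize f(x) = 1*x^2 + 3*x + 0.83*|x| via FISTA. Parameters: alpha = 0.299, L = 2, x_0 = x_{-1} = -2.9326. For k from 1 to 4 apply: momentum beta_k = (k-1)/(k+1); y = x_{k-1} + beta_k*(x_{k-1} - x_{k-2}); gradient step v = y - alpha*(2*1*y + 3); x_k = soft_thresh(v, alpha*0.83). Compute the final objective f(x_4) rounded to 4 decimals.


FISTA on f(x) = 1*x^2 + 3*x + 0.83*|x|
L = 2, alpha = 0.299
Iteration 1: beta = 0.0, y = -2.9326 + 0.0*(-2.9326 + 2.9326) = -2.9326
  grad(y) = -2.8652, v = y - alpha*grad = -2.0759
  prox(v) = soft_thresh(-2.0759, 0.2482) = -1.8277
Iteration 2: beta = 0.3333, y = -1.8277 + 0.3333*(-1.8277 + 2.9326) = -1.4594
  grad(y) = 0.0811, v = y - alpha*grad = -1.4837
  prox(v) = soft_thresh(-1.4837, 0.2482) = -1.2355
Iteration 3: beta = 0.5, y = -1.2355 + 0.5*(-1.2355 + 1.8277) = -0.9394
  grad(y) = 1.1212, v = y - alpha*grad = -1.2746
  prox(v) = soft_thresh(-1.2746, 0.2482) = -1.0265
Iteration 4: beta = 0.6, y = -1.0265 + 0.6*(-1.0265 + 1.2355) = -0.901
  grad(y) = 1.1979, v = y - alpha*grad = -1.2592
  prox(v) = soft_thresh(-1.2592, 0.2482) = -1.0111
f(x_4) = 1*(-1.0111)^2 + 3*(-1.0111) + 0.83*|-1.0111| = -1.1718


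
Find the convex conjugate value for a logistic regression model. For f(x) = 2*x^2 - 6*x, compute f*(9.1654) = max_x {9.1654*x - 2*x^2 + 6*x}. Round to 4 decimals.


f*(y) = sup_x {y*x - a*x^2 - b*x} = sup_x {(y-b)*x - a*x^2}
FOC: (y - b) - 2a*x = 0 => x* = (y - b)/(2a)
x* = (9.1654 + 6)/(2*2) = 3.7914
f*(9.1654) = (y-b)^2/(4a) = (9.1654 + 6)^2/(4*2)
= 229.9894/8 = 28.7487


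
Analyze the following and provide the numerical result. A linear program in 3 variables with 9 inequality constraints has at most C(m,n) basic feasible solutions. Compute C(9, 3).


Each vertex corresponds to some choice of n active constraints out of m, so the number of vertices is at most C(m, n) = m! / (n!(m-n)!).
m = 9, n = 3
Numerator: 9 * 8 * 7
Denominator: 3! = 6
C(9, 3) = 84


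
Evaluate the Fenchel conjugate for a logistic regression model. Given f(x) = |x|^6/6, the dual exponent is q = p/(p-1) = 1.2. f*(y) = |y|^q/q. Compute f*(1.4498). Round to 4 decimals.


The conjugate exponent q satisfies 1/p + 1/q = 1.
p = 6, so q = 6/(6 - 1) = 1.2
|y|^q = 1.4498^1.2 = 1.5616
f*(1.4498) = 1.5616 / 1.2 = 1.3013


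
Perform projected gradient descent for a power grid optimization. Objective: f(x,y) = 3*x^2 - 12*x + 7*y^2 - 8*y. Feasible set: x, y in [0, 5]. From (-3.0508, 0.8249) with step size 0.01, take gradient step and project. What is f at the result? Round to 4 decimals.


Step 1: Compute gradient at (-3.0508, 0.8249).
grad_x = 2*3*-3.0508 - 12 = -30.3048
grad_y = 2*7*0.8249 - 8 = 3.5486
Step 2: Gradient step.
x_raw = -3.0508 - 0.01*-30.3048 = -2.7478
y_raw = 0.8249 - 0.01*3.5486 = 0.7894
Step 3: Project onto [0, 5].
x_proj = clip(-2.7478) = 0.0
y_proj = clip(0.7894) = 0.7894
Step 4: Evaluate f.
f(0.0, 0.7894) = -1.9531


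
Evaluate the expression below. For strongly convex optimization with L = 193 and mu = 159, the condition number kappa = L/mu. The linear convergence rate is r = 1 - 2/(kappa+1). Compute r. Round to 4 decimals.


Step 1: Compute the condition number.
kappa = L/mu = 193/159 = 1.2138
Step 2: Compute the convergence rate.
r = 1 - 2/(kappa + 1) = 1 - 2*mu/(L + mu) = (L - mu)/(L + mu) = 34/352 = 0.0966


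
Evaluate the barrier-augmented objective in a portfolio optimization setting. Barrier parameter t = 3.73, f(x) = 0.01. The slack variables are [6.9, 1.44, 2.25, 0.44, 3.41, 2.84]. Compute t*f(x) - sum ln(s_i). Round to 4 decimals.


Step 1: Compute log-barrier.
ln values: [1.9315, 0.3646, 0.8109, -0.821, 1.2267, 1.0438]
phi = -(1.9315 + 0.3646 + 0.8109 - 0.821 + 1.2267 + 1.0438) = -4.5566
Step 2: Compute augmented objective.
t*f(x) = 3.73*0.01 = 0.0373
Total = 0.0373 - 4.5566 = -4.5193


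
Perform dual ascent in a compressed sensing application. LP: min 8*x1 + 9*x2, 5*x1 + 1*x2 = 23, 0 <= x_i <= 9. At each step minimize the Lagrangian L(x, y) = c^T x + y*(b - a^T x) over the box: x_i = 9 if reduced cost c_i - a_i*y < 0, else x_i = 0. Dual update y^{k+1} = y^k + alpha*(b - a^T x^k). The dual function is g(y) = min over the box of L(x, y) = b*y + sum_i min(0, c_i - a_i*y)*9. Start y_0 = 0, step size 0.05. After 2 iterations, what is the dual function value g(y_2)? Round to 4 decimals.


Dual ascent for LP: min 8*x1 + 9*x2, 5*x1 + 1*x2 = 23, 0 <= x_i <= 9
Step 1: y^k = 0.0, reduced costs: (8.0, 9.0)
  x^k = (0.0, 0.0), subgradient = b - a^T x = 23.0
  y^{k+1} = 0.0 + 0.05*23.0 = 1.15
Step 2: y^k = 1.15, reduced costs: (2.25, 7.85)
  x^k = (0.0, 0.0), subgradient = b - a^T x = 23.0
  y^{k+1} = 1.15 + 0.05*23.0 = 2.3
Dual objective at y_2 = 2.3: reduced costs (-3.5, 6.7), box minimizer x = (9.0, 0.0)
g(y_2) = b*y + (c1 - a1*y)*x1 + (c2 - a2*y)*x2 = 23*2.3 + (-3.5)*9.0 + 6.7*0.0 = 52.9 - 31.5 + 0.0 = 21.4
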